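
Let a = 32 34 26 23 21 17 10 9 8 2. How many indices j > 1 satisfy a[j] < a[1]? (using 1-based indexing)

The element at index 1 is 32.
Elements after it: 34, 26, 23, 21, 17, 10, 9, 8, 2
Those smaller than 32: 26, 23, 21, 17, 10, 9, 8, 2

8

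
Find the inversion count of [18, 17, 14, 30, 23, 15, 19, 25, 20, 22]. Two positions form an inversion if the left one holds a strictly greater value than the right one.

Element-by-element contributions:
18: 3
17: 2
14: 0
30: 6
23: 4
15: 0
19: 0
25: 2
20: 0
22: 0
Sum: 3 + 2 + 0 + 6 + 4 + 0 + 0 + 2 + 0 + 0 = 17

Inversions: 17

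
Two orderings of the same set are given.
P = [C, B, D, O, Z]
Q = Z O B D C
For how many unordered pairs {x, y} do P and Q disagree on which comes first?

Assign each item its position (1..5) in the first ordering, then rewrite the second ordering as that position sequence:
positions: C→1, B→2, D→3, O→4, Z→5
second ordering as positions: [5, 4, 2, 3, 1]
Discordant pairs = inversions in this position sequence.
5: 4, 2, 3, 1 → 4
4: 2, 3, 1 → 3
2: 1 → 1
3: 1 → 1
1: 0
Total: 4 + 3 + 1 + 1 + 0 = 9

Disagreeing pairs: 9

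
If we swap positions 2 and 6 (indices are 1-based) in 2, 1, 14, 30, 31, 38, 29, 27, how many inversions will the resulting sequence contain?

Positions 2 and 6 hold 1 and 38; after swapping, the array is [2, 38, 14, 30, 31, 1, 29, 27].
Count, for each position, how many later elements it exceeds:
2: 1
38: 6
14: 1
30: 3
31: 3
1: 0
29: 1
27: 0
Sum: 1 + 6 + 1 + 3 + 3 + 0 + 1 + 0 = 15

15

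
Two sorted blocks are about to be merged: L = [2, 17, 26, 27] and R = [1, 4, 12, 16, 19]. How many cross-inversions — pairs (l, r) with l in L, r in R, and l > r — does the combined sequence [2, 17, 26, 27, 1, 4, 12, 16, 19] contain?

Count, for every r in R, how many entries of L exceed r:
r = 1: 2, 17, 26, 27 → 4
r = 4: 17, 26, 27 → 3
r = 12: 17, 26, 27 → 3
r = 16: 17, 26, 27 → 3
r = 19: 26, 27 → 2
Cross-inversions: 4 + 3 + 3 + 3 + 2 = 15

15 split inversions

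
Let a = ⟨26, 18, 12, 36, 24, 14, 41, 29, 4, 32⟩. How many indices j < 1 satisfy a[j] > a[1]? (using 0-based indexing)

1

The element at index 1 is 18.
Elements before it: 26
Those larger than 18: 26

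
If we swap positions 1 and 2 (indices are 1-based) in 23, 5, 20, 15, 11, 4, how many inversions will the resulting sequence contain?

11 inversions

Positions 1 and 2 hold 23 and 5; after swapping, the array is [5, 23, 20, 15, 11, 4].
Count, for each position, how many later elements it exceeds:
5: 1
23: 4
20: 3
15: 2
11: 1
4: 0
Sum: 1 + 4 + 3 + 2 + 1 + 0 = 11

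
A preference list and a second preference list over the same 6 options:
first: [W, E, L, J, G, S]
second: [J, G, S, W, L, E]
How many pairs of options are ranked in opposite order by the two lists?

10

Assign each item its position (1..6) in the first ordering, then rewrite the second ordering as that position sequence:
positions: W→1, E→2, L→3, J→4, G→5, S→6
second ordering as positions: [4, 5, 6, 1, 3, 2]
Discordant pairs = inversions in this position sequence.
4: 1, 3, 2 → 3
5: 1, 3, 2 → 3
6: 1, 3, 2 → 3
1: 0
3: 2 → 1
2: 0
Total: 3 + 3 + 3 + 0 + 1 + 0 = 10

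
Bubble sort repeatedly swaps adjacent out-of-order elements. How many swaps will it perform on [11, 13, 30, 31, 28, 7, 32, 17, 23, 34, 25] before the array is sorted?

Minimum adjacent swaps = number of inversions (each swap of adjacent out-of-order elements removes one inversion and no swap can remove more).
Count inversions — for each element, later elements that are smaller:
11: 7 → 1
13: 7 → 1
30: 28, 7, 17, 23, 25 → 5
31: 28, 7, 17, 23, 25 → 5
28: 7, 17, 23, 25 → 4
7: none → 0
32: 17, 23, 25 → 3
17: none → 0
23: none → 0
34: 25 → 1
25: none → 0
Total inversions: 1 + 1 + 5 + 5 + 4 + 0 + 3 + 0 + 0 + 1 + 0 = 20

20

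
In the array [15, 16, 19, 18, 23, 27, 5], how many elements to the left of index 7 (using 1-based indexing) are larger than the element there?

The element at index 7 is 5.
Elements before it: 15, 16, 19, 18, 23, 27
Those larger than 5: 15, 16, 19, 18, 23, 27

6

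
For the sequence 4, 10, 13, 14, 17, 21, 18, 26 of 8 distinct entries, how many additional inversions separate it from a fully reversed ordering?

Maximum inversions for 8 distinct elements is C(8, 2) = 8·7/2 = 28.
Current inversions — for each element, count later smaller elements:
4: 0
10: 0
13: 0
14: 0
17: 0
21: 1
18: 0
26: 0
Current total: 0 + 0 + 0 + 0 + 0 + 1 + 0 + 0 = 1
Shortfall: 28 − 1 = 27

27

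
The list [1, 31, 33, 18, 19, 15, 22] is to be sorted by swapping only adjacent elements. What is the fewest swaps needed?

10

Minimum adjacent swaps = number of inversions (each swap of adjacent out-of-order elements removes one inversion and no swap can remove more).
Count inversions — for each element, later elements that are smaller:
1: none → 0
31: 18, 19, 15, 22 → 4
33: 18, 19, 15, 22 → 4
18: 15 → 1
19: 15 → 1
15: none → 0
22: none → 0
Total inversions: 0 + 4 + 4 + 1 + 1 + 0 + 0 = 10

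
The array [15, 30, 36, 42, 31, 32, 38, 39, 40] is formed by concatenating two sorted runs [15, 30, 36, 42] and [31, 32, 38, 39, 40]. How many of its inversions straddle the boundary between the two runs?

For each element r of the right run, count left-run elements greater than r:
r = 31: 36, 42 → 2
r = 32: 36, 42 → 2
r = 38: 42 → 1
r = 39: 42 → 1
r = 40: 42 → 1
Cross-inversions: 2 + 2 + 1 + 1 + 1 = 7

Cross-inversions: 7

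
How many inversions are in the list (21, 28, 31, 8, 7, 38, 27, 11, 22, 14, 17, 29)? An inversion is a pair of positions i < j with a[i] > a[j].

33

Sweep left to right; for each value list the smaller values that follow it:
21 → 8, 7, 11, 14, 17 → 5
28 → 8, 7, 27, 11, 22, 14, 17 → 7
31 → 8, 7, 27, 11, 22, 14, 17, 29 → 8
8 → 7 → 1
7 → none → 0
38 → 27, 11, 22, 14, 17, 29 → 6
27 → 11, 22, 14, 17 → 4
11 → none → 0
22 → 14, 17 → 2
14 → none → 0
17 → none → 0
29 → none → 0
Sum: 5 + 7 + 8 + 1 + 0 + 6 + 4 + 0 + 2 + 0 + 0 + 0 = 33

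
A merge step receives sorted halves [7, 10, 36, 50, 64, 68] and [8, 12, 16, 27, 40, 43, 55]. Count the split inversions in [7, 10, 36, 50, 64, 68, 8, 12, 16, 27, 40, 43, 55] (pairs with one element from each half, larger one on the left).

25

Count, for every r in R, how many entries of L exceed r:
r = 8: 10, 36, 50, 64, 68 → 5
r = 12: 36, 50, 64, 68 → 4
r = 16: 36, 50, 64, 68 → 4
r = 27: 36, 50, 64, 68 → 4
r = 40: 50, 64, 68 → 3
r = 43: 50, 64, 68 → 3
r = 55: 64, 68 → 2
Cross-inversions: 5 + 4 + 4 + 4 + 3 + 3 + 2 = 25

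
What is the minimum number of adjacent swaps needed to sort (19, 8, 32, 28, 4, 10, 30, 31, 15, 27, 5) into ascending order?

29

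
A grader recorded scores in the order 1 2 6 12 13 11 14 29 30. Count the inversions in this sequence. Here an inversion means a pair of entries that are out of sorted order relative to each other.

Sweep left to right; for each value list the smaller values that follow it:
1: 0
2: 0
6: 0
12: 1
13: 1
11: 0
14: 0
29: 0
30: 0
Sum: 0 + 0 + 0 + 1 + 1 + 0 + 0 + 0 + 0 = 2

2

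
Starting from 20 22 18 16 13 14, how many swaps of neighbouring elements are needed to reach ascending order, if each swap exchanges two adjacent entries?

Each adjacent swap fixes exactly one inversion, so the minimum swap count equals the number of inversions.
Count inversions — for each element, later elements that are smaller:
20: 18, 16, 13, 14 → 4
22: 18, 16, 13, 14 → 4
18: 16, 13, 14 → 3
16: 13, 14 → 2
13: none → 0
14: none → 0
Total inversions: 4 + 4 + 3 + 2 + 0 + 0 = 13

13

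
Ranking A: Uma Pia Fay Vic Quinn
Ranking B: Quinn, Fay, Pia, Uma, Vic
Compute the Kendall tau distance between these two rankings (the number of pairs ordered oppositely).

7 discordant pairs

Assign each item its position (1..5) in the first ordering, then rewrite the second ordering as that position sequence:
positions: Uma→1, Pia→2, Fay→3, Vic→4, Quinn→5
second ordering as positions: [5, 3, 2, 1, 4]
Discordant pairs = inversions in this position sequence.
5: 3, 2, 1, 4 → 4
3: 2, 1 → 2
2: 1 → 1
1: 0
4: 0
Total: 4 + 2 + 1 + 0 + 0 = 7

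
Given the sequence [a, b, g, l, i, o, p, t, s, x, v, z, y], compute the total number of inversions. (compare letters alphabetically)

4

Element-by-element contributions:
a: 0
b: 0
g: 0
l: 1
i: 0
o: 0
p: 0
t: 1
s: 0
x: 1
v: 0
z: 1
y: 0
Sum: 0 + 0 + 0 + 1 + 0 + 0 + 0 + 1 + 0 + 1 + 0 + 1 + 0 = 4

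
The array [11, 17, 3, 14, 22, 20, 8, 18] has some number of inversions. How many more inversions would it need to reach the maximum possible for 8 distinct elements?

17 inversions short

Maximum inversions for 8 distinct elements is C(8, 2) = 8·7/2 = 28.
Current inversions — for each element, count later smaller elements:
11: 2
17: 3
3: 0
14: 1
22: 3
20: 2
8: 0
18: 0
Current total: 2 + 3 + 0 + 1 + 3 + 2 + 0 + 0 = 11
Shortfall: 28 − 11 = 17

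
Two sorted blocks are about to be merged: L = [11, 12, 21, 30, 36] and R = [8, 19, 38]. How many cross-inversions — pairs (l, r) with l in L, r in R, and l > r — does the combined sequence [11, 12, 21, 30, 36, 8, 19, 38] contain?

For each element r of the right run, count left-run elements greater than r:
r = 8: 11, 12, 21, 30, 36 → 5
r = 19: 21, 30, 36 → 3
r = 38: none → 0
Cross-inversions: 5 + 3 + 0 = 8

8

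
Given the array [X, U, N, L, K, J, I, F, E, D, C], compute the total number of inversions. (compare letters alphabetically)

Count, for each position, how many later elements it exceeds:
X: 10
U: 9
N: 8
L: 7
K: 6
J: 5
I: 4
F: 3
E: 2
D: 1
C: 0
Sum: 10 + 9 + 8 + 7 + 6 + 5 + 4 + 3 + 2 + 1 + 0 = 55

55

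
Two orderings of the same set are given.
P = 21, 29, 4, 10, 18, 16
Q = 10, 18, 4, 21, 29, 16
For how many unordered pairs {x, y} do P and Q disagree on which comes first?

8 disagreeing pairs

Assign each item its position (1..6) in the first ordering, then rewrite the second ordering as that position sequence:
positions: 21→1, 29→2, 4→3, 10→4, 18→5, 16→6
second ordering as positions: [4, 5, 3, 1, 2, 6]
Discordant pairs = inversions in this position sequence.
4: 3, 1, 2 → 3
5: 3, 1, 2 → 3
3: 1, 2 → 2
1: 0
2: 0
6: 0
Total: 3 + 3 + 2 + 0 + 0 + 0 = 8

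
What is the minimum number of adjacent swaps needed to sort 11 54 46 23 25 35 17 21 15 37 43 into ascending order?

The minimum number of adjacent swaps to sort an array equals its inversion count, since every such swap removes exactly one inversion.
Count inversions — for each element, later elements that are smaller:
11: none → 0
54: 46, 23, 25, 35, 17, 21, 15, 37, 43 → 9
46: 23, 25, 35, 17, 21, 15, 37, 43 → 8
23: 17, 21, 15 → 3
25: 17, 21, 15 → 3
35: 17, 21, 15 → 3
17: 15 → 1
21: 15 → 1
15: none → 0
37: none → 0
43: none → 0
Total inversions: 0 + 9 + 8 + 3 + 3 + 3 + 1 + 1 + 0 + 0 + 0 = 28

28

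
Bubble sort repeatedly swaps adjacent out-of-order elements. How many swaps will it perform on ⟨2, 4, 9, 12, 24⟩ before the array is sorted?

There are 0 adjacent swaps.

Each adjacent swap fixes exactly one inversion, so the minimum swap count equals the number of inversions.
Count inversions — for each element, later elements that are smaller:
2: none → 0
4: none → 0
9: none → 0
12: none → 0
24: none → 0
Total inversions: 0 + 0 + 0 + 0 + 0 = 0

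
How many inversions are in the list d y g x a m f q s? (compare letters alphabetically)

Element-by-element contributions:
d: 1
y: 7
g: 2
x: 5
a: 0
m: 1
f: 0
q: 0
s: 0
Sum: 1 + 7 + 2 + 5 + 0 + 1 + 0 + 0 + 0 = 16

There are 16 inversions.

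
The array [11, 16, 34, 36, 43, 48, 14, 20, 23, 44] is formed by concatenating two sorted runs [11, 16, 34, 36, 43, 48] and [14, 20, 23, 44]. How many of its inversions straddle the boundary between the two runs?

14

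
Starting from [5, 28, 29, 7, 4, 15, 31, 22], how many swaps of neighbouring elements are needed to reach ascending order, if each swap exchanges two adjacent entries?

The minimum number of adjacent swaps to sort an array equals its inversion count, since every such swap removes exactly one inversion.
Count inversions — for each element, later elements that are smaller:
5: 4 → 1
28: 7, 4, 15, 22 → 4
29: 7, 4, 15, 22 → 4
7: 4 → 1
4: none → 0
15: none → 0
31: 22 → 1
22: none → 0
Total inversions: 1 + 4 + 4 + 1 + 0 + 0 + 1 + 0 = 11

11 adjacent swaps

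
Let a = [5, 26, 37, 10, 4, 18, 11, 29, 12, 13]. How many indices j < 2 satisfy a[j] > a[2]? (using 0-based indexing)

The element at index 2 is 37.
Elements before it: 5, 26
None of them are larger than 37.

0 such elements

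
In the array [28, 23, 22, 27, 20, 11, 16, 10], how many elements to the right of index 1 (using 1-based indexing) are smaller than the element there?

The element at index 1 is 28.
Elements after it: 23, 22, 27, 20, 11, 16, 10
Those smaller than 28: 23, 22, 27, 20, 11, 16, 10

7 such elements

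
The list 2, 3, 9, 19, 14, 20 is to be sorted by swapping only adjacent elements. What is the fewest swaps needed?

Each adjacent swap fixes exactly one inversion, so the minimum swap count equals the number of inversions.
Count inversions — for each element, later elements that are smaller:
2: none → 0
3: none → 0
9: none → 0
19: 14 → 1
14: none → 0
20: none → 0
Total inversions: 0 + 0 + 0 + 1 + 0 + 0 = 1

1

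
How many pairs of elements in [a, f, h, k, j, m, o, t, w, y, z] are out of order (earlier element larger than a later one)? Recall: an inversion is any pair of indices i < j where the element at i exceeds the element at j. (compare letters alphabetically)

1 out-of-order pair

Sweep left to right; for each value list the smaller values that follow it:
a → none → 0
f → none → 0
h → none → 0
k → j → 1
j → none → 0
m → none → 0
o → none → 0
t → none → 0
w → none → 0
y → none → 0
z → none → 0
Sum: 0 + 0 + 0 + 1 + 0 + 0 + 0 + 0 + 0 + 0 + 0 = 1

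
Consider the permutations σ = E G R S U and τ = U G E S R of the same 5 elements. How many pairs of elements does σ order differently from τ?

There are 6 discordant pairs.

Assign each item its position (1..5) in the first ordering, then rewrite the second ordering as that position sequence:
positions: E→1, G→2, R→3, S→4, U→5
second ordering as positions: [5, 2, 1, 4, 3]
Discordant pairs = inversions in this position sequence.
5: 2, 1, 4, 3 → 4
2: 1 → 1
1: 0
4: 3 → 1
3: 0
Total: 4 + 1 + 0 + 1 + 0 = 6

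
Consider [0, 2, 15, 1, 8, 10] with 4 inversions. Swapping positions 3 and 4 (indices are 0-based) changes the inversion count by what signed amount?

Positions 3 and 4 hold 1 and 8; after swapping, the array is [0, 2, 15, 8, 1, 10].
Element-by-element contributions:
0 → none → 0
2 → 1 → 1
15 → 8, 1, 10 → 3
8 → 1 → 1
1 → none → 0
10 → none → 0
Sum: 0 + 1 + 3 + 1 + 0 + 0 = 5
Change: 5 − 4 = +1

+1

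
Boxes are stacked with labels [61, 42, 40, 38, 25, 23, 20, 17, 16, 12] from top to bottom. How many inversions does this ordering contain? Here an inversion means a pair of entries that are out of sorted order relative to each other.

There are 45 inversions.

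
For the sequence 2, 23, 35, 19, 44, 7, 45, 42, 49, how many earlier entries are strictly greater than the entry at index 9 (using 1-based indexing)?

0 such elements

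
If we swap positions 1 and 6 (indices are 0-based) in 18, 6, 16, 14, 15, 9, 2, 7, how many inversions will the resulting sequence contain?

Positions 1 and 6 hold 6 and 2; after swapping, the array is [18, 2, 16, 14, 15, 9, 6, 7].
For each element, count later entries that are smaller:
18: 7
2: 0
16: 5
14: 3
15: 3
9: 2
6: 0
7: 0
Sum: 7 + 0 + 5 + 3 + 3 + 2 + 0 + 0 = 20

There are 20 inversions.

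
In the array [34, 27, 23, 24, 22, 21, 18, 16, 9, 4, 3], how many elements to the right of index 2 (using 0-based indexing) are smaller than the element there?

The element at index 2 is 23.
Elements after it: 24, 22, 21, 18, 16, 9, 4, 3
Those smaller than 23: 22, 21, 18, 16, 9, 4, 3

7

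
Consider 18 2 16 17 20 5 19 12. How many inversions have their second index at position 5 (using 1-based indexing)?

The element at index 5 is 20.
Elements before it: 18, 2, 16, 17
None of them are larger than 20.

0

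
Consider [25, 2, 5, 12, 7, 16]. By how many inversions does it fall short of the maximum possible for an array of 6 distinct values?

Maximum inversions for 6 distinct elements is C(6, 2) = 6·5/2 = 15.
Current inversions — for each element, count later smaller elements:
25: 5
2: 0
5: 0
12: 1
7: 0
16: 0
Current total: 5 + 0 + 0 + 1 + 0 + 0 = 6
Shortfall: 15 − 6 = 9

9 inversions short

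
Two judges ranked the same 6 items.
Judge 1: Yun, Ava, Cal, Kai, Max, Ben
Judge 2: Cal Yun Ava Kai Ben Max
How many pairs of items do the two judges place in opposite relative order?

Assign each item its position (1..6) in the first ordering, then rewrite the second ordering as that position sequence:
positions: Yun→1, Ava→2, Cal→3, Kai→4, Max→5, Ben→6
second ordering as positions: [3, 1, 2, 4, 6, 5]
Discordant pairs = inversions in this position sequence.
3: 1, 2 → 2
1: 0
2: 0
4: 0
6: 5 → 1
5: 0
Total: 2 + 0 + 0 + 0 + 1 + 0 = 3

3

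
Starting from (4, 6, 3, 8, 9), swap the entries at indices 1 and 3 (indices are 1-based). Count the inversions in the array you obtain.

1

Positions 1 and 3 hold 4 and 3; after swapping, the array is [3, 6, 4, 8, 9].
Sweep left to right; for each value list the smaller values that follow it:
3 → none → 0
6 → 4 → 1
4 → none → 0
8 → none → 0
9 → none → 0
Sum: 0 + 1 + 0 + 0 + 0 = 1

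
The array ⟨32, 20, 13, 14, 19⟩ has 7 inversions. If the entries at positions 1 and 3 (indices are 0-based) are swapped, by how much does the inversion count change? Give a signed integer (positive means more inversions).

Positions 1 and 3 hold 20 and 14; after swapping, the array is [32, 14, 13, 20, 19].
For each element, count later entries that are smaller:
32: 4
14: 1
13: 0
20: 1
19: 0
Sum: 4 + 1 + 0 + 1 + 0 = 6
Change: 6 − 7 = -1

-1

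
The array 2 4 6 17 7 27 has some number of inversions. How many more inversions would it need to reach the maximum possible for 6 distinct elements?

Maximum inversions for 6 distinct elements is C(6, 2) = 6·5/2 = 15.
Current inversions — for each element, count later smaller elements:
2: 0
4: 0
6: 0
17: 1
7: 0
27: 0
Current total: 0 + 0 + 0 + 1 + 0 + 0 = 1
Shortfall: 15 − 1 = 14

14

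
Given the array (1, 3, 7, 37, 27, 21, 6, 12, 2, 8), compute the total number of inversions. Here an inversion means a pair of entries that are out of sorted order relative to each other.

Sweep left to right; for each value list the smaller values that follow it:
1: 0
3: 1
7: 2
37: 6
27: 5
21: 4
6: 1
12: 2
2: 0
8: 0
Sum: 0 + 1 + 2 + 6 + 5 + 4 + 1 + 2 + 0 + 0 = 21

21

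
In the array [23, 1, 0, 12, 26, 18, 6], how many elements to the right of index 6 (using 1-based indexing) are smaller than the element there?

1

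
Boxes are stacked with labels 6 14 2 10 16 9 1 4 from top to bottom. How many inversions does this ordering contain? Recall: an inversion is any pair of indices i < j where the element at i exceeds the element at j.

Count, for each position, how many later elements it exceeds:
6 → 2, 1, 4 → 3
14 → 2, 10, 9, 1, 4 → 5
2 → 1 → 1
10 → 9, 1, 4 → 3
16 → 9, 1, 4 → 3
9 → 1, 4 → 2
1 → none → 0
4 → none → 0
Sum: 3 + 5 + 1 + 3 + 3 + 2 + 0 + 0 = 17

17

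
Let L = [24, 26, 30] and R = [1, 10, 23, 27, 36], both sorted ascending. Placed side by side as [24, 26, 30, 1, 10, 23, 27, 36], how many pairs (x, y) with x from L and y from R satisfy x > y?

10

Take each right-half value and tally the left-half values above it:
r = 1: 24, 26, 30 → 3
r = 10: 24, 26, 30 → 3
r = 23: 24, 26, 30 → 3
r = 27: 30 → 1
r = 36: none → 0
Cross-inversions: 3 + 3 + 3 + 1 + 0 = 10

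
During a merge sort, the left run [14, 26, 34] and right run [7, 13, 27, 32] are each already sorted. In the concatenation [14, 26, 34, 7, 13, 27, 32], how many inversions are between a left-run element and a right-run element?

For each element r of the right run, count left-run elements greater than r:
r = 7: 14, 26, 34 → 3
r = 13: 14, 26, 34 → 3
r = 27: 34 → 1
r = 32: 34 → 1
Cross-inversions: 3 + 3 + 1 + 1 = 8

8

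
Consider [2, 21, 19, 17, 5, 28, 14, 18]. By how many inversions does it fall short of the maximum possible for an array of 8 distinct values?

Maximum inversions for 8 distinct elements is C(8, 2) = 8·7/2 = 28.
Current inversions — for each element, count later smaller elements:
2: 0
21: 5
19: 4
17: 2
5: 0
28: 2
14: 0
18: 0
Current total: 0 + 5 + 4 + 2 + 0 + 2 + 0 + 0 = 13
Shortfall: 28 − 13 = 15

15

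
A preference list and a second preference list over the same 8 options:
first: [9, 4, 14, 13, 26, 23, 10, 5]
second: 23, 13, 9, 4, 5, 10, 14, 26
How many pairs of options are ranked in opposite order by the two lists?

Assign each item its position (1..8) in the first ordering, then rewrite the second ordering as that position sequence:
positions: 9→1, 4→2, 14→3, 13→4, 26→5, 23→6, 10→7, 5→8
second ordering as positions: [6, 4, 1, 2, 8, 7, 3, 5]
Discordant pairs = inversions in this position sequence.
6: 4, 1, 2, 3, 5 → 5
4: 1, 2, 3 → 3
1: 0
2: 0
8: 7, 3, 5 → 3
7: 3, 5 → 2
3: 0
5: 0
Total: 5 + 3 + 0 + 0 + 3 + 2 + 0 + 0 = 13

Pairs: 13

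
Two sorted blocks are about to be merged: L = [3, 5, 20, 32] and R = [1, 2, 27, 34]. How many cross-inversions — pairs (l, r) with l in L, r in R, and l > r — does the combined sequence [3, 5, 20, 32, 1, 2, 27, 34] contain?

9

Take each right-half value and tally the left-half values above it:
r = 1: 3, 5, 20, 32 → 4
r = 2: 3, 5, 20, 32 → 4
r = 27: 32 → 1
r = 34: none → 0
Cross-inversions: 4 + 4 + 1 + 0 = 9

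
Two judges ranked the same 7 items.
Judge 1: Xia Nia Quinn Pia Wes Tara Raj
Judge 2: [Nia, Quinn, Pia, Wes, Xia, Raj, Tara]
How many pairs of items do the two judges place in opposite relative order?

Assign each item its position (1..7) in the first ordering, then rewrite the second ordering as that position sequence:
positions: Xia→1, Nia→2, Quinn→3, Pia→4, Wes→5, Tara→6, Raj→7
second ordering as positions: [2, 3, 4, 5, 1, 7, 6]
Discordant pairs = inversions in this position sequence.
2: 1 → 1
3: 1 → 1
4: 1 → 1
5: 1 → 1
1: 0
7: 6 → 1
6: 0
Total: 1 + 1 + 1 + 1 + 0 + 1 + 0 = 5

There are 5 discordant pairs.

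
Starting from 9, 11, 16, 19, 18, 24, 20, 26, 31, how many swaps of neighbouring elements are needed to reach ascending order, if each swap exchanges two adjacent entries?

There are 2 swaps.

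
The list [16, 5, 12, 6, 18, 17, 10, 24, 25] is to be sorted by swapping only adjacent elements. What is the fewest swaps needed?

Each adjacent swap fixes exactly one inversion, so the minimum swap count equals the number of inversions.
Count inversions — for each element, later elements that are smaller:
16: 5, 12, 6, 10 → 4
5: none → 0
12: 6, 10 → 2
6: none → 0
18: 17, 10 → 2
17: 10 → 1
10: none → 0
24: none → 0
25: none → 0
Total inversions: 4 + 0 + 2 + 0 + 2 + 1 + 0 + 0 + 0 = 9

9 swaps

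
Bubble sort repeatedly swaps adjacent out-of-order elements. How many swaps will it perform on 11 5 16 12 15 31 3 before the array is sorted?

Minimum adjacent swaps = number of inversions (each swap of adjacent out-of-order elements removes one inversion and no swap can remove more).
Count inversions — for each element, later elements that are smaller:
11: 5, 3 → 2
5: 3 → 1
16: 12, 15, 3 → 3
12: 3 → 1
15: 3 → 1
31: 3 → 1
3: none → 0
Total inversions: 2 + 1 + 3 + 1 + 1 + 1 + 0 = 9

9 swaps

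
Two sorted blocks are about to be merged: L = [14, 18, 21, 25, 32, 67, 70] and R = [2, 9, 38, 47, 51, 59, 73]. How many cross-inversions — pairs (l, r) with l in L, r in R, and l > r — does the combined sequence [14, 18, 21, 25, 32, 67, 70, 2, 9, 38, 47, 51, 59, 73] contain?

For each element r of the right run, count left-run elements greater than r:
r = 2: 14, 18, 21, 25, 32, 67, 70 → 7
r = 9: 14, 18, 21, 25, 32, 67, 70 → 7
r = 38: 67, 70 → 2
r = 47: 67, 70 → 2
r = 51: 67, 70 → 2
r = 59: 67, 70 → 2
r = 73: none → 0
Cross-inversions: 7 + 7 + 2 + 2 + 2 + 2 + 0 = 22

22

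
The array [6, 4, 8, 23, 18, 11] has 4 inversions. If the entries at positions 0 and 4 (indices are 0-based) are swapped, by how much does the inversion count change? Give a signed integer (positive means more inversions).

+3

Positions 0 and 4 hold 6 and 18; after swapping, the array is [18, 4, 8, 23, 6, 11].
Sweep left to right; for each value list the smaller values that follow it:
18: 4
4: 0
8: 1
23: 2
6: 0
11: 0
Sum: 4 + 0 + 1 + 2 + 0 + 0 = 7
Change: 7 − 4 = +3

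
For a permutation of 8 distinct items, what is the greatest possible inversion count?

A reversed (strictly descending) arrangement makes every pair an inversion, giving C(8, 2) inversions.
C(8, 2) = 8·7/2 = 28

28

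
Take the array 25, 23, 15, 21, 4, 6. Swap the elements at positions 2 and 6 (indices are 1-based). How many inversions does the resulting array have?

Positions 2 and 6 hold 23 and 6; after swapping, the array is [25, 6, 15, 21, 4, 23].
Element-by-element contributions:
25: 5
6: 1
15: 1
21: 1
4: 0
23: 0
Sum: 5 + 1 + 1 + 1 + 0 + 0 = 8

8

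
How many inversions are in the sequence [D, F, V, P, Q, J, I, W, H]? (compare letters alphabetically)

For each element, count later entries that are smaller:
D: 0
F: 0
V: 5
P: 3
Q: 3
J: 2
I: 1
W: 1
H: 0
Sum: 0 + 0 + 5 + 3 + 3 + 2 + 1 + 1 + 0 = 15

15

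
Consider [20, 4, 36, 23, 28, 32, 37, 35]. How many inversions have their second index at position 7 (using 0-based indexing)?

2

The element at index 7 is 35.
Elements before it: 20, 4, 36, 23, 28, 32, 37
Those larger than 35: 36, 37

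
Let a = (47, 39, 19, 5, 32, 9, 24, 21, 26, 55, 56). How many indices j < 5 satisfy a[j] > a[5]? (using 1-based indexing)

The element at index 5 is 32.
Elements before it: 47, 39, 19, 5
Those larger than 32: 47, 39

2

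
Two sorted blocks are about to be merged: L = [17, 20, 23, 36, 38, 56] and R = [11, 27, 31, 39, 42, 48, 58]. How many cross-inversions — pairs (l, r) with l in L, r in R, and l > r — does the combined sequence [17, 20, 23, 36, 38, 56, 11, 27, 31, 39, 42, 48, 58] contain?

For each element r of the right run, count left-run elements greater than r:
r = 11: 17, 20, 23, 36, 38, 56 → 6
r = 27: 36, 38, 56 → 3
r = 31: 36, 38, 56 → 3
r = 39: 56 → 1
r = 42: 56 → 1
r = 48: 56 → 1
r = 58: none → 0
Cross-inversions: 6 + 3 + 3 + 1 + 1 + 1 + 0 = 15

15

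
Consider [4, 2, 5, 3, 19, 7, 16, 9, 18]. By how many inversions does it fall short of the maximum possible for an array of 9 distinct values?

Maximum inversions for 9 distinct elements is C(9, 2) = 9·8/2 = 36.
Current inversions — for each element, count later smaller elements:
4: 2
2: 0
5: 1
3: 0
19: 4
7: 0
16: 1
9: 0
18: 0
Current total: 2 + 0 + 1 + 0 + 4 + 0 + 1 + 0 + 0 = 8
Shortfall: 36 − 8 = 28

28 inversions short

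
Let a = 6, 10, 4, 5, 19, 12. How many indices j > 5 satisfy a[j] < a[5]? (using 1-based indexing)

The element at index 5 is 19.
Elements after it: 12
Those smaller than 19: 12

1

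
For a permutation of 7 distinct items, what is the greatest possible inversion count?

A reversed (strictly descending) arrangement makes every pair an inversion, giving C(7, 2) inversions.
C(7, 2) = 7·6/2 = 21

Inversions: 21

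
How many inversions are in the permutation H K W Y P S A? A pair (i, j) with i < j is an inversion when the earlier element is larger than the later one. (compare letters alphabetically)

Element-by-element contributions:
H → A → 1
K → A → 1
W → P, S, A → 3
Y → P, S, A → 3
P → A → 1
S → A → 1
A → none → 0
Sum: 1 + 1 + 3 + 3 + 1 + 1 + 0 = 10

10 inversions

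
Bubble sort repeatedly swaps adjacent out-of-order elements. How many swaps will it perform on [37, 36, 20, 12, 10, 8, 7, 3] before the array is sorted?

Each adjacent swap fixes exactly one inversion, so the minimum swap count equals the number of inversions.
Count inversions — for each element, later elements that are smaller:
37: 36, 20, 12, 10, 8, 7, 3 → 7
36: 20, 12, 10, 8, 7, 3 → 6
20: 12, 10, 8, 7, 3 → 5
12: 10, 8, 7, 3 → 4
10: 8, 7, 3 → 3
8: 7, 3 → 2
7: 3 → 1
3: none → 0
Total inversions: 7 + 6 + 5 + 4 + 3 + 2 + 1 + 0 = 28

28 adjacent swaps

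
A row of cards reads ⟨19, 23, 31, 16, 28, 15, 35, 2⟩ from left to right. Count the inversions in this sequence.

16 inversions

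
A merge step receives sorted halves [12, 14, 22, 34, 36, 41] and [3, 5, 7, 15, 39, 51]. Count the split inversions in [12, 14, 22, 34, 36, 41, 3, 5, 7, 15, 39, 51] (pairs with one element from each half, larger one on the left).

Count, for every r in R, how many entries of L exceed r:
r = 3: 12, 14, 22, 34, 36, 41 → 6
r = 5: 12, 14, 22, 34, 36, 41 → 6
r = 7: 12, 14, 22, 34, 36, 41 → 6
r = 15: 22, 34, 36, 41 → 4
r = 39: 41 → 1
r = 51: none → 0
Cross-inversions: 6 + 6 + 6 + 4 + 1 + 0 = 23

23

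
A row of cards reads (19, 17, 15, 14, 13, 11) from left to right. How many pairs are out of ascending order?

Sweep left to right; for each value list the smaller values that follow it:
19: 5
17: 4
15: 3
14: 2
13: 1
11: 0
Sum: 5 + 4 + 3 + 2 + 1 + 0 = 15

15 inversions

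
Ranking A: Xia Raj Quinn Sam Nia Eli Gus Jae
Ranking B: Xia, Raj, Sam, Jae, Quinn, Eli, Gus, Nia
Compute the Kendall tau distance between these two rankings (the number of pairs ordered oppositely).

Assign each item its position (1..8) in the first ordering, then rewrite the second ordering as that position sequence:
positions: Xia→1, Raj→2, Quinn→3, Sam→4, Nia→5, Eli→6, Gus→7, Jae→8
second ordering as positions: [1, 2, 4, 8, 3, 6, 7, 5]
Discordant pairs = inversions in this position sequence.
1: 0
2: 0
4: 3 → 1
8: 3, 6, 7, 5 → 4
3: 0
6: 5 → 1
7: 5 → 1
5: 0
Total: 0 + 0 + 1 + 4 + 0 + 1 + 1 + 0 = 7

Discordant pairs: 7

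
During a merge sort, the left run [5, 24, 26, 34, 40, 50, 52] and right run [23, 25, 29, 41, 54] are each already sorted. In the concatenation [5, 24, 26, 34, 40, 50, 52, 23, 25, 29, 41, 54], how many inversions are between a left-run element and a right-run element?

Count, for every r in R, how many entries of L exceed r:
r = 23: 24, 26, 34, 40, 50, 52 → 6
r = 25: 26, 34, 40, 50, 52 → 5
r = 29: 34, 40, 50, 52 → 4
r = 41: 50, 52 → 2
r = 54: none → 0
Cross-inversions: 6 + 5 + 4 + 2 + 0 = 17

Split inversions: 17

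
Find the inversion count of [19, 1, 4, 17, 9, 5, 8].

Inversion pairs (indices are 0-based):
(0,1): 19 > 1
(0,2): 19 > 4
(0,3): 19 > 17
(0,4): 19 > 9
(0,5): 19 > 5
(0,6): 19 > 8
(3,4): 17 > 9
(3,5): 17 > 5
(3,6): 17 > 8
(4,5): 9 > 5
(4,6): 9 > 8
That's 11 pairs.

11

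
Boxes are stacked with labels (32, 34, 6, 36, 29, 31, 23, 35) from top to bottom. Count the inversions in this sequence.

14 inversions

Count, for each position, how many later elements it exceeds:
32 → 6, 29, 31, 23 → 4
34 → 6, 29, 31, 23 → 4
6 → none → 0
36 → 29, 31, 23, 35 → 4
29 → 23 → 1
31 → 23 → 1
23 → none → 0
35 → none → 0
Sum: 4 + 4 + 0 + 4 + 1 + 1 + 0 + 0 = 14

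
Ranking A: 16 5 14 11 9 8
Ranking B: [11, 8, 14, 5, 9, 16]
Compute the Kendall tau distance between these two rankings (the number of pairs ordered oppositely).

11

Assign each item its position (1..6) in the first ordering, then rewrite the second ordering as that position sequence:
positions: 16→1, 5→2, 14→3, 11→4, 9→5, 8→6
second ordering as positions: [4, 6, 3, 2, 5, 1]
Discordant pairs = inversions in this position sequence.
4: 3, 2, 1 → 3
6: 3, 2, 5, 1 → 4
3: 2, 1 → 2
2: 1 → 1
5: 1 → 1
1: 0
Total: 3 + 4 + 2 + 1 + 1 + 0 = 11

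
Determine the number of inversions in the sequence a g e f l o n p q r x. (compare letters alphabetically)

Count, for each position, how many later elements it exceeds:
a → none → 0
g → e, f → 2
e → none → 0
f → none → 0
l → none → 0
o → n → 1
n → none → 0
p → none → 0
q → none → 0
r → none → 0
x → none → 0
Sum: 0 + 2 + 0 + 0 + 0 + 1 + 0 + 0 + 0 + 0 + 0 = 3

3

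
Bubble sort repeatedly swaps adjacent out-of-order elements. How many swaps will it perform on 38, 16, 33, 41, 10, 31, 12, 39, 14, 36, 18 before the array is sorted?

The minimum number of adjacent swaps to sort an array equals its inversion count, since every such swap removes exactly one inversion.
Count inversions — for each element, later elements that are smaller:
38: 16, 33, 10, 31, 12, 14, 36, 18 → 8
16: 10, 12, 14 → 3
33: 10, 31, 12, 14, 18 → 5
41: 10, 31, 12, 39, 14, 36, 18 → 7
10: none → 0
31: 12, 14, 18 → 3
12: none → 0
39: 14, 36, 18 → 3
14: none → 0
36: 18 → 1
18: none → 0
Total inversions: 8 + 3 + 5 + 7 + 0 + 3 + 0 + 3 + 0 + 1 + 0 = 30

30 swaps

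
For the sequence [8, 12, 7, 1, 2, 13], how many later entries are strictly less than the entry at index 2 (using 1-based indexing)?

3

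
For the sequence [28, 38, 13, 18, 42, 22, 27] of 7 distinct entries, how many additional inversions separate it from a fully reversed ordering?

Maximum inversions for 7 distinct elements is C(7, 2) = 7·6/2 = 21.
Current inversions — for each element, count later smaller elements:
28: 4
38: 4
13: 0
18: 0
42: 2
22: 0
27: 0
Current total: 4 + 4 + 0 + 0 + 2 + 0 + 0 = 10
Shortfall: 21 − 10 = 11

11 inversions short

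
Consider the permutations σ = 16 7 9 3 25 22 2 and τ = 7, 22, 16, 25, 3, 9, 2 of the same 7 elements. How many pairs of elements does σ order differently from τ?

8

Assign each item its position (1..7) in the first ordering, then rewrite the second ordering as that position sequence:
positions: 16→1, 7→2, 9→3, 3→4, 25→5, 22→6, 2→7
second ordering as positions: [2, 6, 1, 5, 4, 3, 7]
Discordant pairs = inversions in this position sequence.
2: 1 → 1
6: 1, 5, 4, 3 → 4
1: 0
5: 4, 3 → 2
4: 3 → 1
3: 0
7: 0
Total: 1 + 4 + 0 + 2 + 1 + 0 + 0 = 8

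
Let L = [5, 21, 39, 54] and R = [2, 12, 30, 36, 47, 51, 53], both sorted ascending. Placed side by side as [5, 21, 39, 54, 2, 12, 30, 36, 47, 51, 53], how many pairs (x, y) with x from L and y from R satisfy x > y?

14

Count, for every r in R, how many entries of L exceed r:
r = 2: 5, 21, 39, 54 → 4
r = 12: 21, 39, 54 → 3
r = 30: 39, 54 → 2
r = 36: 39, 54 → 2
r = 47: 54 → 1
r = 51: 54 → 1
r = 53: 54 → 1
Cross-inversions: 4 + 3 + 2 + 2 + 1 + 1 + 1 = 14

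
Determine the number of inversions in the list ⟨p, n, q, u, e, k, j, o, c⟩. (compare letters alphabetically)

25

Element-by-element contributions:
p → n, e, k, j, o, c → 6
n → e, k, j, c → 4
q → e, k, j, o, c → 5
u → e, k, j, o, c → 5
e → c → 1
k → j, c → 2
j → c → 1
o → c → 1
c → none → 0
Sum: 6 + 4 + 5 + 5 + 1 + 2 + 1 + 1 + 0 = 25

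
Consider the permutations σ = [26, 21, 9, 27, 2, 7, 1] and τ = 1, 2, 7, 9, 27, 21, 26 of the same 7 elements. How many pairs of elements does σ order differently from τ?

19

Assign each item its position (1..7) in the first ordering, then rewrite the second ordering as that position sequence:
positions: 26→1, 21→2, 9→3, 27→4, 2→5, 7→6, 1→7
second ordering as positions: [7, 5, 6, 3, 4, 2, 1]
Discordant pairs = inversions in this position sequence.
7: 5, 6, 3, 4, 2, 1 → 6
5: 3, 4, 2, 1 → 4
6: 3, 4, 2, 1 → 4
3: 2, 1 → 2
4: 2, 1 → 2
2: 1 → 1
1: 0
Total: 6 + 4 + 4 + 2 + 2 + 1 + 0 = 19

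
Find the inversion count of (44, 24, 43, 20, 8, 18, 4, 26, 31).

Sweep left to right; for each value list the smaller values that follow it:
44 → 24, 43, 20, 8, 18, 4, 26, 31 → 8
24 → 20, 8, 18, 4 → 4
43 → 20, 8, 18, 4, 26, 31 → 6
20 → 8, 18, 4 → 3
8 → 4 → 1
18 → 4 → 1
4 → none → 0
26 → none → 0
31 → none → 0
Sum: 8 + 4 + 6 + 3 + 1 + 1 + 0 + 0 + 0 = 23

Inversions: 23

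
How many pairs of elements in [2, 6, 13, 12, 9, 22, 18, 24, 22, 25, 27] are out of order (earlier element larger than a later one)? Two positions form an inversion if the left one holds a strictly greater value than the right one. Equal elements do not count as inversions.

Count, for each position, how many later elements it exceeds:
2: 0
6: 0
13: 2
12: 1
9: 0
22: 1
18: 0
24: 1
22: 0
25: 0
27: 0
Sum: 0 + 0 + 2 + 1 + 0 + 1 + 0 + 1 + 0 + 0 + 0 = 5

There are 5 inversions.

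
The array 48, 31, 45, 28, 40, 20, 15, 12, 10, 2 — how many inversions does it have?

There are 42 inversions.

Count, for each position, how many later elements it exceeds:
48: 9
31: 6
45: 7
28: 5
40: 5
20: 4
15: 3
12: 2
10: 1
2: 0
Sum: 9 + 6 + 7 + 5 + 5 + 4 + 3 + 2 + 1 + 0 = 42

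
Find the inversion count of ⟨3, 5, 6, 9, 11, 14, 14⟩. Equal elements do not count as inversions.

0

For each element, count later entries that are smaller:
3 → none → 0
5 → none → 0
6 → none → 0
9 → none → 0
11 → none → 0
14 → none → 0
14 → none → 0
Sum: 0 + 0 + 0 + 0 + 0 + 0 + 0 = 0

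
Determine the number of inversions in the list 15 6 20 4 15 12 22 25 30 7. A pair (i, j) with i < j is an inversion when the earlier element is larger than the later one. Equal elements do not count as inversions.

Element-by-element contributions:
15: 4
6: 1
20: 4
4: 0
15: 2
12: 1
22: 1
25: 1
30: 1
7: 0
Sum: 4 + 1 + 4 + 0 + 2 + 1 + 1 + 1 + 1 + 0 = 15

15 inversions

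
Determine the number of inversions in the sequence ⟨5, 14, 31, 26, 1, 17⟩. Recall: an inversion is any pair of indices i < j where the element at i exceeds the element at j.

For each element, count later entries that are smaller:
5 → 1 → 1
14 → 1 → 1
31 → 26, 1, 17 → 3
26 → 1, 17 → 2
1 → none → 0
17 → none → 0
Sum: 1 + 1 + 3 + 2 + 0 + 0 = 7

7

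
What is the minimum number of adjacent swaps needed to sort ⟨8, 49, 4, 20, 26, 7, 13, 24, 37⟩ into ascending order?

Each adjacent swap fixes exactly one inversion, so the minimum swap count equals the number of inversions.
Count inversions — for each element, later elements that are smaller:
8: 4, 7 → 2
49: 4, 20, 26, 7, 13, 24, 37 → 7
4: none → 0
20: 7, 13 → 2
26: 7, 13, 24 → 3
7: none → 0
13: none → 0
24: none → 0
37: none → 0
Total inversions: 2 + 7 + 0 + 2 + 3 + 0 + 0 + 0 + 0 = 14

Adjacent swaps: 14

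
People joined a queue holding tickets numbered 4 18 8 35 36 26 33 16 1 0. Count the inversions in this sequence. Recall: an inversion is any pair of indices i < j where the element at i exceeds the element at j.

Count, for each position, how many later elements it exceeds:
4 → 1, 0 → 2
18 → 8, 16, 1, 0 → 4
8 → 1, 0 → 2
35 → 26, 33, 16, 1, 0 → 5
36 → 26, 33, 16, 1, 0 → 5
26 → 16, 1, 0 → 3
33 → 16, 1, 0 → 3
16 → 1, 0 → 2
1 → 0 → 1
0 → none → 0
Sum: 2 + 4 + 2 + 5 + 5 + 3 + 3 + 2 + 1 + 0 = 27

27 inversions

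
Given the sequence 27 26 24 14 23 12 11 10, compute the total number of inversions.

27

For each element, count later entries that are smaller:
27 → 26, 24, 14, 23, 12, 11, 10 → 7
26 → 24, 14, 23, 12, 11, 10 → 6
24 → 14, 23, 12, 11, 10 → 5
14 → 12, 11, 10 → 3
23 → 12, 11, 10 → 3
12 → 11, 10 → 2
11 → 10 → 1
10 → none → 0
Sum: 7 + 6 + 5 + 3 + 3 + 2 + 1 + 0 = 27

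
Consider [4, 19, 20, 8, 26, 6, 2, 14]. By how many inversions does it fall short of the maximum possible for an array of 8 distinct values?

13 inversions short

Maximum inversions for 8 distinct elements is C(8, 2) = 8·7/2 = 28.
Current inversions — for each element, count later smaller elements:
4: 1
19: 4
20: 4
8: 2
26: 3
6: 1
2: 0
14: 0
Current total: 1 + 4 + 4 + 2 + 3 + 1 + 0 + 0 = 15
Shortfall: 28 − 15 = 13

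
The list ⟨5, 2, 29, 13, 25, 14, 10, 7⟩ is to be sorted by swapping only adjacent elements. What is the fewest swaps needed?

Minimum adjacent swaps = number of inversions (each swap of adjacent out-of-order elements removes one inversion and no swap can remove more).
Count inversions — for each element, later elements that are smaller:
5: 2 → 1
2: none → 0
29: 13, 25, 14, 10, 7 → 5
13: 10, 7 → 2
25: 14, 10, 7 → 3
14: 10, 7 → 2
10: 7 → 1
7: none → 0
Total inversions: 1 + 0 + 5 + 2 + 3 + 2 + 1 + 0 = 14

14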